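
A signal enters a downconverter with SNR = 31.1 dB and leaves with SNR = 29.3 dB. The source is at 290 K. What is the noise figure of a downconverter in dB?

1.8 dB

NF (dB) = SNR_in(dB) − SNR_out(dB) when the source is at T₀
NF = 31.1 − 29.3 = 1.8 dB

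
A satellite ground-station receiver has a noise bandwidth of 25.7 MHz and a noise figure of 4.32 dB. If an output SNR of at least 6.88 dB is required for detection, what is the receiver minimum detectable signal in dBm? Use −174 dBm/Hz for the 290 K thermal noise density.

Sensitivity = −174 + 10 log₁₀(B) + NF + SNR_min
= −174 + 74.1 + 4.32 + 6.88
= −88.70 dBm → −88.7 dBm

−88.7 dBm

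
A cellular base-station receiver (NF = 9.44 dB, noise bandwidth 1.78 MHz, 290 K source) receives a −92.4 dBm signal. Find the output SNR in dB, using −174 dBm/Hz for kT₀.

9.7 dB

Noise floor: N = −174 + 10 log₁₀(B) + NF
10 log₁₀(1.78×10⁶) = 62.5 dB
N = −174 + 62.5 + 9.44 = −102.06 dBm
SNR = P_sig − N = −92.4 − (−102.06) = 9.66 dB → 9.7 dB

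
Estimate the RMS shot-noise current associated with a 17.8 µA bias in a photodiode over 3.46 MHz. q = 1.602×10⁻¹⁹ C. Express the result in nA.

I_n = √(2qI·B)
2qI·B = 2 × 1.602×10⁻¹⁹ × 1.78×10⁻⁵ × 3.46×10⁶ = 1.97×10⁻¹⁷ A²
I_n = √(1.97×10⁻¹⁷) = 4.44×10⁻⁹ A = 4.44 nA

4.44 nA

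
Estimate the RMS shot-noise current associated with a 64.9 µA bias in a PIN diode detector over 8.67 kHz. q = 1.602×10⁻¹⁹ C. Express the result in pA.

I_n = √(2qI·B)
2qI·B = 2 × 1.602×10⁻¹⁹ × 6.49×10⁻⁵ × 8.67×10³ = 1.80×10⁻¹⁹ A²
I_n = √(1.80×10⁻¹⁹) = 4.25×10⁻¹⁰ A = 425 pA

425 pA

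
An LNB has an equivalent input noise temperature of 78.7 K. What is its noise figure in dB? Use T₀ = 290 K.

F = 1 + T_e/T₀ = 1 + 78.7/290 = 1.27138
NF = 10 log₁₀(1.27138) = 1.04 dB

1.04 dB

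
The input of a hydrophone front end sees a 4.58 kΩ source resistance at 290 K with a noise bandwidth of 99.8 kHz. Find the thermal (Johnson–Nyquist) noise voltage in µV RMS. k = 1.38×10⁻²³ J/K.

2.70 µV

V_n = √(4kTRB)
4kTRB = 4 × 1.38×10⁻²³ × 290 × 4.58×10³ × 9.98×10⁴ = 7.32×10⁻¹² V²
V_n = √(7.32×10⁻¹²) = 2.70×10⁻⁶ V = 2.70 µV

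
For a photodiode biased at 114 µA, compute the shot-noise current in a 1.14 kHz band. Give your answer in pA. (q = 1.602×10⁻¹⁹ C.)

I_n = √(2qI·B)
2qI·B = 2 × 1.602×10⁻¹⁹ × 1.14×10⁻⁴ × 1.14×10³ = 4.16×10⁻²⁰ A²
I_n = √(4.16×10⁻²⁰) = 2.04×10⁻¹⁰ A = 204 pA

204 pA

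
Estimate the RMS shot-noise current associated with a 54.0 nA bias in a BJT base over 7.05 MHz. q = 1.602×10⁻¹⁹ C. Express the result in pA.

349 pA

I_n = √(2qI·B)
2qI·B = 2 × 1.602×10⁻¹⁹ × 5.40×10⁻⁸ × 7.05×10⁶ = 1.22×10⁻¹⁹ A²
I_n = √(1.22×10⁻¹⁹) = 3.49×10⁻¹⁰ A = 349 pA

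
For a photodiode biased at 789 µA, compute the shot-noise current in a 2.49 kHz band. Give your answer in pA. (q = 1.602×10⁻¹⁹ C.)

793 pA

I_n = √(2qI·B)
2qI·B = 2 × 1.602×10⁻¹⁹ × 7.89×10⁻⁴ × 2.49×10³ = 6.29×10⁻¹⁹ A²
I_n = √(6.29×10⁻¹⁹) = 7.93×10⁻¹⁰ A = 793 pA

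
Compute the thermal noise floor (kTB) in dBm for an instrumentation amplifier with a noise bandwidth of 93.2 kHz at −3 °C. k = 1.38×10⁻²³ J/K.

−124.6 dBm

T = −3 °C + 273.15 = 270.15 K
P_n = kTB = 1.38×10⁻²³ × 270.15 × 9.32×10⁴ = 3.47×10⁻¹⁶ W
In dBm: 10 log₁₀(3.47×10⁻¹⁶ / 10⁻³) = −124.6 dBm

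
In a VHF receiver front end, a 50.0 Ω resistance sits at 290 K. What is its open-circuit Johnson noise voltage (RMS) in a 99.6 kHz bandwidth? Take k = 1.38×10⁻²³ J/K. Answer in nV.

282 nV

V_n = √(4kTRB)
4kTRB = 4 × 1.38×10⁻²³ × 290 × 5.00×10¹ × 9.96×10⁴ = 7.97×10⁻¹⁴ V²
V_n = √(7.97×10⁻¹⁴) = 2.82×10⁻⁷ V = 282 nV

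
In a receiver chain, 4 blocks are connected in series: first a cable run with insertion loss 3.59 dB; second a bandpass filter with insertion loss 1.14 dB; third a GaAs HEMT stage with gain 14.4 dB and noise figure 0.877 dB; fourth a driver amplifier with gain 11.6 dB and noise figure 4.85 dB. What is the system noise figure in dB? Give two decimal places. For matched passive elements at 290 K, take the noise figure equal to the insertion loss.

Convert to linear (a loss of L dB is a gain of −L dB): F_i = 10^(NF_i/10), G_i = 10^(G_i,dB/10)
  Stage 1: F_1 = 10^(3.59/10) = 2.286, G_1 = 10^(−3.59/10) = 0.4375
  Stage 2: F_2 = 10^(1.14/10) = 1.300, G_2 = 10^(−1.14/10) = 0.7691
  Stage 3: F_3 = 10^(0.877/10) = 1.224, G_3 = 10^(14.4/10) = 27.54
  Stage 4: F_4 = 10^(4.85/10) = 3.055, G_4 = 10^(11.6/10) = 14.45
Friis cascade:
  F = 2.286 + (1.300 − 1)/0.4375 + (1.224 − 1)/0.3365 + (3.055 − 1)/9.268 = 3.858
NF = 10 log₁₀(3.858) = 5.86 dB

5.86 dB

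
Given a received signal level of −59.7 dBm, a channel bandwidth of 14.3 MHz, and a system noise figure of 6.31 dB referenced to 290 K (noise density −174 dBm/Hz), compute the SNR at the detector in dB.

36.4 dB

Noise floor: N = −174 + 10 log₁₀(B) + NF
10 log₁₀(1.43×10⁷) = 71.55 dB
N = −174 + 71.55 + 6.31 = −96.14 dBm
SNR = P_sig − N = −59.7 − (−96.14) = 36.44 dB → 36.4 dB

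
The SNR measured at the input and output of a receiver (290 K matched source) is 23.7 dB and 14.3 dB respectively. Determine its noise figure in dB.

NF (dB) = SNR_in(dB) − SNR_out(dB) when the source is at T₀
NF = 23.7 − 14.3 = 9.4 dB

9.4 dB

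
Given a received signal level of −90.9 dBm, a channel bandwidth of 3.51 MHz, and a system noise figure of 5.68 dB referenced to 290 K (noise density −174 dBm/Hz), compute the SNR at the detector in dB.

Noise floor: N = −174 + 10 log₁₀(B) + NF
10 log₁₀(3.51×10⁶) = 65.45 dB
N = −174 + 65.45 + 5.68 = −102.87 dBm
SNR = P_sig − N = −90.9 − (−102.87) = 11.97 dB → 12.0 dB

12.0 dB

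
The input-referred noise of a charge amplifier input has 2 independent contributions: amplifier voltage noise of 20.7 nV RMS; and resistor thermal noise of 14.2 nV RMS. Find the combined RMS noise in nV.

Uncorrelated sources add in power (mean-square): V_tot = √(ΣV_i²)
V_tot = √[(2.07×10⁻⁸)² + (1.42×10⁻⁸)²] = 2.51×10⁻⁸ V = 25.1 nV

25.1 nV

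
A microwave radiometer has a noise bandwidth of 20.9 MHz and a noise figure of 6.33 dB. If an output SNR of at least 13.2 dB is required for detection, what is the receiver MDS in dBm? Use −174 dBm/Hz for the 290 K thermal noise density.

Sensitivity = −174 + 10 log₁₀(B) + NF + SNR_min
= −174 + 73.2 + 6.33 + 13.2
= −81.27 dBm → −81.3 dBm

−81.3 dBm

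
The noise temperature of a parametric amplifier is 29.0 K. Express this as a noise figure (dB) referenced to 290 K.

0.414 dB

F = 1 + T_e/T₀ = 1 + 29.0/290 = 1.1
NF = 10 log₁₀(1.1) = 0.414 dB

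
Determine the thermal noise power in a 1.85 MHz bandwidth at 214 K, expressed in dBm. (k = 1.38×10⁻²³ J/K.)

P_n = kTB = 1.38×10⁻²³ × 214 × 1.85×10⁶ = 5.46×10⁻¹⁵ W
In dBm: 10 log₁₀(5.46×10⁻¹⁵ / 10⁻³) = −112.6 dBm

−112.6 dBm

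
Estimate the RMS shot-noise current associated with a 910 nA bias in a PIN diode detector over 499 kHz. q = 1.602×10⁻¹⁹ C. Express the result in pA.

381 pA

I_n = √(2qI·B)
2qI·B = 2 × 1.602×10⁻¹⁹ × 9.10×10⁻⁷ × 4.99×10⁵ = 1.45×10⁻¹⁹ A²
I_n = √(1.45×10⁻¹⁹) = 3.81×10⁻¹⁰ A = 381 pA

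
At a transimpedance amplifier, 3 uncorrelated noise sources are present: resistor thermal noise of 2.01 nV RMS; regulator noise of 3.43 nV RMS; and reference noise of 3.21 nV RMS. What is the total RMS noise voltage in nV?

5.11 nV

Uncorrelated sources add in power (mean-square): V_tot = √(ΣV_i²)
V_tot = √[(2.01×10⁻⁹)² + (3.43×10⁻⁹)² + (3.21×10⁻⁹)²] = 5.11×10⁻⁹ V = 5.11 nV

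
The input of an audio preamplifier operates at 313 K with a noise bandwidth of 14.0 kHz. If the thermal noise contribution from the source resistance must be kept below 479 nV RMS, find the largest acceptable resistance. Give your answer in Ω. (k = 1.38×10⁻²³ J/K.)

949 Ω

Johnson–Nyquist: V_n = √(4kTRB) ⇒ R = V_n² / (4kTB)
4kTB = 4 × 1.38×10⁻²³ × 313 × 1.40×10⁴ = 2.42×10⁻¹⁶
R = (4.79×10⁻⁷)² / 2.42×10⁻¹⁶ = 9.49×10² Ω = 949 Ω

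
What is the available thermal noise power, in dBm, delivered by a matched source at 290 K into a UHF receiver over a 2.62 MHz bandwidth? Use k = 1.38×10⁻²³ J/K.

−109.8 dBm

P_n = kTB = 1.38×10⁻²³ × 290 × 2.62×10⁶ = 1.05×10⁻¹⁴ W
In dBm: 10 log₁₀(1.05×10⁻¹⁴ / 10⁻³) = −109.8 dBm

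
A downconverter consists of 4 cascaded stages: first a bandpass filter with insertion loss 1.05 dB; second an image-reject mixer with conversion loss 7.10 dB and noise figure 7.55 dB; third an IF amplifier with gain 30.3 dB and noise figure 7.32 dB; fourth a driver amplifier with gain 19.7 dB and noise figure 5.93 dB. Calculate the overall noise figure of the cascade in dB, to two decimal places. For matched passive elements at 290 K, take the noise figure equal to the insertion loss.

15.56 dB

Convert to linear (a loss of L dB is a gain of −L dB): F_i = 10^(NF_i/10), G_i = 10^(G_i,dB/10)
  Stage 1: F_1 = 10^(1.05/10) = 1.274, G_1 = 10^(−1.05/10) = 0.7852
  Stage 2: F_2 = 10^(7.55/10) = 5.689, G_2 = 10^(−7.10/10) = 0.1950
  Stage 3: F_3 = 10^(7.32/10) = 5.395, G_3 = 10^(30.3/10) = 1072
  Stage 4: F_4 = 10^(5.93/10) = 3.917, G_4 = 10^(19.7/10) = 93.33
Friis cascade:
  F = 1.274 + (5.689 − 1)/0.7852 + (5.395 − 1)/0.1531 + (3.917 − 1)/164.1 = 35.97
NF = 10 log₁₀(35.97) = 15.56 dB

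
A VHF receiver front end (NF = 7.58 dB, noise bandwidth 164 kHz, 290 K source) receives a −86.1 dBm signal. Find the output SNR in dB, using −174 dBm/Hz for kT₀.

Noise floor: N = −174 + 10 log₁₀(B) + NF
10 log₁₀(1.64×10⁵) = 52.15 dB
N = −174 + 52.15 + 7.58 = −114.27 dBm
SNR = P_sig − N = −86.1 − (−114.27) = 28.17 dB → 28.2 dB

28.2 dB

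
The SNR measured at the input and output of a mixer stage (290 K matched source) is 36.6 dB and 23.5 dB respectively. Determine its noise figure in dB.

13.1 dB

NF (dB) = SNR_in(dB) − SNR_out(dB) when the source is at T₀
NF = 36.6 − 23.5 = 13.1 dB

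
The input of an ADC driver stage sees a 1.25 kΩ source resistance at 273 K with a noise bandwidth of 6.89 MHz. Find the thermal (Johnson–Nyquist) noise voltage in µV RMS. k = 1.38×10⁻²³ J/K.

11.4 µV

V_n = √(4kTRB)
4kTRB = 4 × 1.38×10⁻²³ × 273 × 1.25×10³ × 6.89×10⁶ = 1.30×10⁻¹⁰ V²
V_n = √(1.30×10⁻¹⁰) = 1.14×10⁻⁵ V = 11.4 µV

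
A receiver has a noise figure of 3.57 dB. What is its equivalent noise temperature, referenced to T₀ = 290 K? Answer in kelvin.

370 K

F = 10^(3.57/10) = 2.2751
T_e = (F − 1)·T₀ = (2.2751 − 1) × 290 = 370 K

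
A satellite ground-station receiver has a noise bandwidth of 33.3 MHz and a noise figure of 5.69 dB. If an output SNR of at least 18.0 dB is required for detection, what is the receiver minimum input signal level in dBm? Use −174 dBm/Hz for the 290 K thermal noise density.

−75.1 dBm

Sensitivity = −174 + 10 log₁₀(B) + NF + SNR_min
= −174 + 75.22 + 5.69 + 18.0
= −75.09 dBm → −75.1 dBm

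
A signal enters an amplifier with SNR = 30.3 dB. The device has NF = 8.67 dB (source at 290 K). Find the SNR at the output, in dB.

By definition F = SNR_in/SNR_out, so in dB: SNR_out = SNR_in − NF
SNR_out = 30.3 − 8.67 = 21.63 dB

21.63 dB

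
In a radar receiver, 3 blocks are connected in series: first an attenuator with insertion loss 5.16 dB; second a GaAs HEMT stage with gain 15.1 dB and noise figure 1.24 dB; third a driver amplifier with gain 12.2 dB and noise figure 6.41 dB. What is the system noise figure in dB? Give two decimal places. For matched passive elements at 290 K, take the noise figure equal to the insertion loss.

Convert to linear (a loss of L dB is a gain of −L dB): F_i = 10^(NF_i/10), G_i = 10^(G_i,dB/10)
  Stage 1: F_1 = 10^(5.16/10) = 3.281, G_1 = 10^(−5.16/10) = 0.3048
  Stage 2: F_2 = 10^(1.24/10) = 1.330, G_2 = 10^(15.1/10) = 32.36
  Stage 3: F_3 = 10^(6.41/10) = 4.375, G_3 = 10^(12.2/10) = 16.60
Friis cascade:
  F = 3.281 + (1.330 − 1)/0.3048 + (4.375 − 1)/9.863 = 4.707
NF = 10 log₁₀(4.707) = 6.73 dB

6.73 dB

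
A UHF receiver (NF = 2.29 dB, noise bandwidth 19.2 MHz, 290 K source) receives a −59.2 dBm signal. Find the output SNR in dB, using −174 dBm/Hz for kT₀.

39.7 dB

Noise floor: N = −174 + 10 log₁₀(B) + NF
10 log₁₀(1.92×10⁷) = 72.83 dB
N = −174 + 72.83 + 2.29 = −98.88 dBm
SNR = P_sig − N = −59.2 − (−98.88) = 39.68 dB → 39.7 dB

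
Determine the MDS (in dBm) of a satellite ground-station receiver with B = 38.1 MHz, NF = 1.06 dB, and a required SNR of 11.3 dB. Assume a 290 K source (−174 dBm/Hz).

Sensitivity = −174 + 10 log₁₀(B) + NF + SNR_min
= −174 + 75.81 + 1.06 + 11.3
= −85.83 dBm → −85.8 dBm

−85.8 dBm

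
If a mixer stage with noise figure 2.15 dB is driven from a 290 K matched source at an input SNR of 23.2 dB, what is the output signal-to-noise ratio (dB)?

By definition F = SNR_in/SNR_out, so in dB: SNR_out = SNR_in − NF
SNR_out = 23.2 − 2.15 = 21.05 dB

21.05 dB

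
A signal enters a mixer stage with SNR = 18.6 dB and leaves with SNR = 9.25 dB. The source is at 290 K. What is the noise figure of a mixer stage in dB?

9.35 dB

NF (dB) = SNR_in(dB) − SNR_out(dB) when the source is at T₀
NF = 18.6 − 9.25 = 9.35 dB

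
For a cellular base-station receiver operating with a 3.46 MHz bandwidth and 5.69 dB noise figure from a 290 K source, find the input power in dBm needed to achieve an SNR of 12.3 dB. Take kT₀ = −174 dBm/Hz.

Sensitivity = −174 + 10 log₁₀(B) + NF + SNR_min
= −174 + 65.39 + 5.69 + 12.3
= −90.62 dBm → −90.6 dBm

−90.6 dBm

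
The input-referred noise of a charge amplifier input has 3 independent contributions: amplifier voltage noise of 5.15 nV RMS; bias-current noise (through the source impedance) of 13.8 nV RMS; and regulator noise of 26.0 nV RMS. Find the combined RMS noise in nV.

29.9 nV

Uncorrelated sources add in power (mean-square): V_tot = √(ΣV_i²)
V_tot = √[(5.15×10⁻⁹)² + (1.38×10⁻⁸)² + (2.60×10⁻⁸)²] = 2.99×10⁻⁸ V = 29.9 nV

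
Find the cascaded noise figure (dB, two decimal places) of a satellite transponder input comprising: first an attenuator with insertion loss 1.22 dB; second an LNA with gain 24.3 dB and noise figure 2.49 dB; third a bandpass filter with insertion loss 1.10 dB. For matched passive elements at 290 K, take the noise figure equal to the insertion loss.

Convert to linear (a loss of L dB is a gain of −L dB): F_i = 10^(NF_i/10), G_i = 10^(G_i,dB/10)
  Stage 1: F_1 = 10^(1.22/10) = 1.324, G_1 = 10^(−1.22/10) = 0.7551
  Stage 2: F_2 = 10^(2.49/10) = 1.774, G_2 = 10^(24.3/10) = 269.2
  Stage 3: F_3 = 10^(1.10/10) = 1.288, G_3 = 10^(−1.10/10) = 0.7762
Friis cascade:
  F = 1.324 + (1.774 − 1)/0.7551 + (1.288 − 1)/203.2 = 2.351
NF = 10 log₁₀(2.351) = 3.71 dB

3.71 dB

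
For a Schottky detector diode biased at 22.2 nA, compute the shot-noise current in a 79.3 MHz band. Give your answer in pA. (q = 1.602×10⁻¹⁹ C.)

751 pA

I_n = √(2qI·B)
2qI·B = 2 × 1.602×10⁻¹⁹ × 2.22×10⁻⁸ × 7.93×10⁷ = 5.64×10⁻¹⁹ A²
I_n = √(5.64×10⁻¹⁹) = 7.51×10⁻¹⁰ A = 751 pA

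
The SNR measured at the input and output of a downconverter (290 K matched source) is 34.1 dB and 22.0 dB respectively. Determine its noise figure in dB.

12.1 dB

NF (dB) = SNR_in(dB) − SNR_out(dB) when the source is at T₀
NF = 34.1 − 22.0 = 12.1 dB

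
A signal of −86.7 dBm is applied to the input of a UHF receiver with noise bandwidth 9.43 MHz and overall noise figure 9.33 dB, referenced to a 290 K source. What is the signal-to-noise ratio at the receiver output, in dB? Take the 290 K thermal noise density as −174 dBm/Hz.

8.2 dB

Noise floor: N = −174 + 10 log₁₀(B) + NF
10 log₁₀(9.43×10⁶) = 69.75 dB
N = −174 + 69.75 + 9.33 = −94.92 dBm
SNR = P_sig − N = −86.7 − (−94.92) = 8.22 dB → 8.2 dB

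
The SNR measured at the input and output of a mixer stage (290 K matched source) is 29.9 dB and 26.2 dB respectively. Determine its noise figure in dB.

NF (dB) = SNR_in(dB) − SNR_out(dB) when the source is at T₀
NF = 29.9 − 26.2 = 3.7 dB

3.7 dB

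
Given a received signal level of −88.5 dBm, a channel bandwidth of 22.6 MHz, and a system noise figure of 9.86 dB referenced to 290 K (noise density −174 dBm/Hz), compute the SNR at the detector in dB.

Noise floor: N = −174 + 10 log₁₀(B) + NF
10 log₁₀(2.26×10⁷) = 73.54 dB
N = −174 + 73.54 + 9.86 = −90.60 dBm
SNR = P_sig − N = −88.5 − (−90.60) = 2.10 dB → 2.1 dB

2.1 dB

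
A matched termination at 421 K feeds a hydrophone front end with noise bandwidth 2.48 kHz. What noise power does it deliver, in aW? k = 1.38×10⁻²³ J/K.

P_n = kTB = 1.38×10⁻²³ × 421 × 2.48×10³ = 1.44×10⁻¹⁷ W = 14.4 aW

14.4 aW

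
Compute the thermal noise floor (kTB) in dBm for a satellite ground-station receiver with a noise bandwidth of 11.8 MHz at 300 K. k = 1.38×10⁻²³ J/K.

−103.1 dBm

P_n = kTB = 1.38×10⁻²³ × 300 × 1.18×10⁷ = 4.89×10⁻¹⁴ W
In dBm: 10 log₁₀(4.89×10⁻¹⁴ / 10⁻³) = −103.1 dBm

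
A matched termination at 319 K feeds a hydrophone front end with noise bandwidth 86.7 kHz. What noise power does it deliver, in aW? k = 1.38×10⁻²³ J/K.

382 aW

P_n = kTB = 1.38×10⁻²³ × 319 × 8.67×10⁴ = 3.82×10⁻¹⁶ W = 382 aW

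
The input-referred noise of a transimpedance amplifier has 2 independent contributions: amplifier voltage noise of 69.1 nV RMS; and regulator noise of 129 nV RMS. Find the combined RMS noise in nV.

146 nV

Uncorrelated sources add in power (mean-square): V_tot = √(ΣV_i²)
V_tot = √[(6.91×10⁻⁸)² + (1.29×10⁻⁷)²] = 1.46×10⁻⁷ V = 146 nV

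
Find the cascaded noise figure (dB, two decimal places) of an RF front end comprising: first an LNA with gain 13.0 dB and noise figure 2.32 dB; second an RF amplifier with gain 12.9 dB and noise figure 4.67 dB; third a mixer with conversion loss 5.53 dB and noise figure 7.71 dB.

Convert to linear (a loss of L dB is a gain of −L dB): F_i = 10^(NF_i/10), G_i = 10^(G_i,dB/10)
  Stage 1: F_1 = 10^(2.32/10) = 1.706, G_1 = 10^(13.0/10) = 19.95
  Stage 2: F_2 = 10^(4.67/10) = 2.931, G_2 = 10^(12.9/10) = 19.50
  Stage 3: F_3 = 10^(7.71/10) = 5.902, G_3 = 10^(−5.53/10) = 0.2799
Friis cascade:
  F = 1.706 + (2.931 − 1)/19.95 + (5.902 − 1)/389.0 = 1.815
NF = 10 log₁₀(1.815) = 2.59 dB

2.59 dB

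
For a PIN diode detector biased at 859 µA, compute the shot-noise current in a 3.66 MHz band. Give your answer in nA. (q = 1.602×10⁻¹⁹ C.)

I_n = √(2qI·B)
2qI·B = 2 × 1.602×10⁻¹⁹ × 8.59×10⁻⁴ × 3.66×10⁶ = 1.01×10⁻¹⁵ A²
I_n = √(1.01×10⁻¹⁵) = 3.17×10⁻⁸ A = 31.7 nA

31.7 nA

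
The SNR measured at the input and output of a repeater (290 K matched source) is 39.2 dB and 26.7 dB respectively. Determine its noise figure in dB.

12.5 dB

NF (dB) = SNR_in(dB) − SNR_out(dB) when the source is at T₀
NF = 39.2 − 26.7 = 12.5 dB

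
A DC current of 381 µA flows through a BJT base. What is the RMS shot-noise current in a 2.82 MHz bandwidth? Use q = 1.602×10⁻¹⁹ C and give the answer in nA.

I_n = √(2qI·B)
2qI·B = 2 × 1.602×10⁻¹⁹ × 3.81×10⁻⁴ × 2.82×10⁶ = 3.44×10⁻¹⁶ A²
I_n = √(3.44×10⁻¹⁶) = 1.86×10⁻⁸ A = 18.6 nA

18.6 nA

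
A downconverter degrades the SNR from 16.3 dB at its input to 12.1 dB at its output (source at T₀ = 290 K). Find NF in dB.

4.2 dB

NF (dB) = SNR_in(dB) − SNR_out(dB) when the source is at T₀
NF = 16.3 − 12.1 = 4.2 dB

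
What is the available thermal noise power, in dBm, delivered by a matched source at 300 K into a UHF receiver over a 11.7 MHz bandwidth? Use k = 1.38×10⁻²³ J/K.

P_n = kTB = 1.38×10⁻²³ × 300 × 1.17×10⁷ = 4.84×10⁻¹⁴ W
In dBm: 10 log₁₀(4.84×10⁻¹⁴ / 10⁻³) = −103.1 dBm

−103.1 dBm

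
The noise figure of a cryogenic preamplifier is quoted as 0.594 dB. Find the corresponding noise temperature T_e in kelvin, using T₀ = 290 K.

42.5 K

F = 10^(0.594/10) = 1.14657
T_e = (F − 1)·T₀ = (1.14657 − 1) × 290 = 42.5 K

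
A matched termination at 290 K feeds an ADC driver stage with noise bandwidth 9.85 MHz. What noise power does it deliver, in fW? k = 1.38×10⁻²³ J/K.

39.4 fW

P_n = kTB = 1.38×10⁻²³ × 290 × 9.85×10⁶ = 3.94×10⁻¹⁴ W = 39.4 fW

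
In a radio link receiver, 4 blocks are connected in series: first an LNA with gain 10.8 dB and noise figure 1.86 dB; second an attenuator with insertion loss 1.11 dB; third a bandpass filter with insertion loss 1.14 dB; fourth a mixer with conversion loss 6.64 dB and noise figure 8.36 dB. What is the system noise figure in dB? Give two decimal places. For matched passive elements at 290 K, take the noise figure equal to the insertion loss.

Convert to linear (a loss of L dB is a gain of −L dB): F_i = 10^(NF_i/10), G_i = 10^(G_i,dB/10)
  Stage 1: F_1 = 10^(1.86/10) = 1.535, G_1 = 10^(10.8/10) = 12.02
  Stage 2: F_2 = 10^(1.11/10) = 1.291, G_2 = 10^(−1.11/10) = 0.7745
  Stage 3: F_3 = 10^(1.14/10) = 1.300, G_3 = 10^(−1.14/10) = 0.7691
  Stage 4: F_4 = 10^(8.36/10) = 6.855, G_4 = 10^(−6.64/10) = 0.2168
Friis cascade:
  F = 1.535 + (1.291 − 1)/12.02 + (1.300 − 1)/9.311 + (6.855 − 1)/7.161 = 2.409
NF = 10 log₁₀(2.409) = 3.82 dB

3.82 dB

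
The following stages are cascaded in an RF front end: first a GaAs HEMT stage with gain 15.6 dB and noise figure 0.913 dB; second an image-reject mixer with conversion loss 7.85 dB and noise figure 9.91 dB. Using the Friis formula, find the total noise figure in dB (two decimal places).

Convert to linear (a loss of L dB is a gain of −L dB): F_i = 10^(NF_i/10), G_i = 10^(G_i,dB/10)
  Stage 1: F_1 = 10^(0.913/10) = 1.234, G_1 = 10^(15.6/10) = 36.31
  Stage 2: F_2 = 10^(9.91/10) = 9.795, G_2 = 10^(−7.85/10) = 0.1641
Friis cascade:
  F = 1.234 + (9.795 − 1)/36.31 = 1.476
NF = 10 log₁₀(1.476) = 1.69 dB

1.69 dB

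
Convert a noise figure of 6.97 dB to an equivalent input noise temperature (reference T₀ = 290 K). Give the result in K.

F = 10^(6.97/10) = 4.97737
T_e = (F − 1)·T₀ = (4.97737 − 1) × 290 = 1153 K

1153 K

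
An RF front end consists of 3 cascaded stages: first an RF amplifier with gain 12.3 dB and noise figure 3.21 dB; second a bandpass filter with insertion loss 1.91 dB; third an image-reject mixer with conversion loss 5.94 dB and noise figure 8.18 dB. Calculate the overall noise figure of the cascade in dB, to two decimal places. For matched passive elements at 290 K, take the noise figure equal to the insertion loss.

4.21 dB

Convert to linear (a loss of L dB is a gain of −L dB): F_i = 10^(NF_i/10), G_i = 10^(G_i,dB/10)
  Stage 1: F_1 = 10^(3.21/10) = 2.094, G_1 = 10^(12.3/10) = 16.98
  Stage 2: F_2 = 10^(1.91/10) = 1.552, G_2 = 10^(−1.91/10) = 0.6442
  Stage 3: F_3 = 10^(8.18/10) = 6.577, G_3 = 10^(−5.94/10) = 0.2547
Friis cascade:
  F = 2.094 + (1.552 − 1)/16.98 + (6.577 − 1)/10.94 = 2.636
NF = 10 log₁₀(2.636) = 4.21 dB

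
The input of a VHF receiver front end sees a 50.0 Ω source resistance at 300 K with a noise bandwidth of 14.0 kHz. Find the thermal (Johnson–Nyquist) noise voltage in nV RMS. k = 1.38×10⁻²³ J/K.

108 nV

V_n = √(4kTRB)
4kTRB = 4 × 1.38×10⁻²³ × 300 × 5.00×10¹ × 1.40×10⁴ = 1.16×10⁻¹⁴ V²
V_n = √(1.16×10⁻¹⁴) = 1.08×10⁻⁷ V = 108 nV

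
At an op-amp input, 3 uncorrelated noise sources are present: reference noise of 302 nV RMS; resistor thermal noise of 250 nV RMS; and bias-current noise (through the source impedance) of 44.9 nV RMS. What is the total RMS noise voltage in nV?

Uncorrelated sources add in power (mean-square): V_tot = √(ΣV_i²)
V_tot = √[(3.02×10⁻⁷)² + (2.50×10⁻⁷)² + (4.49×10⁻⁸)²] = 3.95×10⁻⁷ V = 395 nV

395 nV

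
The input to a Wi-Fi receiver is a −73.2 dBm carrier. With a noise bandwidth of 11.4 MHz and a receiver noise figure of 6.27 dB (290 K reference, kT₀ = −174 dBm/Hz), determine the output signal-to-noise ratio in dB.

Noise floor: N = −174 + 10 log₁₀(B) + NF
10 log₁₀(1.14×10⁷) = 70.57 dB
N = −174 + 70.57 + 6.27 = −97.16 dBm
SNR = P_sig − N = −73.2 − (−97.16) = 23.96 dB → 24.0 dB

24.0 dB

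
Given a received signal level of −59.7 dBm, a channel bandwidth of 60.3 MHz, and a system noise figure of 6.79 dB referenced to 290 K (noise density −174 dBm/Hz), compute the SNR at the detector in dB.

Noise floor: N = −174 + 10 log₁₀(B) + NF
10 log₁₀(6.03×10⁷) = 77.8 dB
N = −174 + 77.8 + 6.79 = −89.41 dBm
SNR = P_sig − N = −59.7 − (−89.41) = 29.71 dB → 29.7 dB

29.7 dB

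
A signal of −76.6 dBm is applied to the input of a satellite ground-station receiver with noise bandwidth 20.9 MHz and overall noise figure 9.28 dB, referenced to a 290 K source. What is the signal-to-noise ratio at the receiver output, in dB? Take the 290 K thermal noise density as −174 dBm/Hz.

14.9 dB

Noise floor: N = −174 + 10 log₁₀(B) + NF
10 log₁₀(2.09×10⁷) = 73.2 dB
N = −174 + 73.2 + 9.28 = −91.52 dBm
SNR = P_sig − N = −76.6 − (−91.52) = 14.92 dB → 14.9 dB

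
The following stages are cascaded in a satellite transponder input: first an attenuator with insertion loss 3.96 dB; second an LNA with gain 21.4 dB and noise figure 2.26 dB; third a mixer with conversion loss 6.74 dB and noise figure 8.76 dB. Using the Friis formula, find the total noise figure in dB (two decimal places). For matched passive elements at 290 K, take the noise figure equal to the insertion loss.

Convert to linear (a loss of L dB is a gain of −L dB): F_i = 10^(NF_i/10), G_i = 10^(G_i,dB/10)
  Stage 1: F_1 = 10^(3.96/10) = 2.489, G_1 = 10^(−3.96/10) = 0.4018
  Stage 2: F_2 = 10^(2.26/10) = 1.683, G_2 = 10^(21.4/10) = 138.0
  Stage 3: F_3 = 10^(8.76/10) = 7.516, G_3 = 10^(−6.74/10) = 0.2118
Friis cascade:
  F = 2.489 + (1.683 − 1)/0.4018 + (7.516 − 1)/55.46 = 4.305
NF = 10 log₁₀(4.305) = 6.34 dB

6.34 dB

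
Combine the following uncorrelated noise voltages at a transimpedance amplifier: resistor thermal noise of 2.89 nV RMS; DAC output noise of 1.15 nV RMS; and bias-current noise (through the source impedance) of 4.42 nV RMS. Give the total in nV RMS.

5.40 nV

Uncorrelated sources add in power (mean-square): V_tot = √(ΣV_i²)
V_tot = √[(2.89×10⁻⁹)² + (1.15×10⁻⁹)² + (4.42×10⁻⁹)²] = 5.40×10⁻⁹ V = 5.40 nV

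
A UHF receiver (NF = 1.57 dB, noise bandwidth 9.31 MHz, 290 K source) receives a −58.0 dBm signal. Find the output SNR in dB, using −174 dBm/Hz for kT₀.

Noise floor: N = −174 + 10 log₁₀(B) + NF
10 log₁₀(9.31×10⁶) = 69.69 dB
N = −174 + 69.69 + 1.57 = −102.74 dBm
SNR = P_sig − N = −58.0 − (−102.74) = 44.74 dB → 44.7 dB

44.7 dB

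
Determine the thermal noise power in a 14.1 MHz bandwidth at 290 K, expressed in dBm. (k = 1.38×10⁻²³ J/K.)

−102.5 dBm

P_n = kTB = 1.38×10⁻²³ × 290 × 1.41×10⁷ = 5.64×10⁻¹⁴ W
In dBm: 10 log₁₀(5.64×10⁻¹⁴ / 10⁻³) = −102.5 dBm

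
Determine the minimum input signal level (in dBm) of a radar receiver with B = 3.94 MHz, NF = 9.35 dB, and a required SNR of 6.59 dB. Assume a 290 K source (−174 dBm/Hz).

−92.1 dBm

Sensitivity = −174 + 10 log₁₀(B) + NF + SNR_min
= −174 + 65.95 + 9.35 + 6.59
= −92.11 dBm → −92.1 dBm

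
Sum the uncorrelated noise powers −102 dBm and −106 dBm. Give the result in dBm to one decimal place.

−100.5 dBm

Convert to linear, add, convert back:
P₁ = 6.31×10⁻¹⁴ W, P₂ = 2.51×10⁻¹⁴ W
P_tot = 8.82×10⁻¹⁴ W → 10 log₁₀(P_tot / 10⁻³) = −100.5 dBm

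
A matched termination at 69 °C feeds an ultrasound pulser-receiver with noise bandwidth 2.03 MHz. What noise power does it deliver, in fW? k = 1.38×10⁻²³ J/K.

T = 69 °C + 273.15 = 342.15 K
P_n = kTB = 1.38×10⁻²³ × 342.15 × 2.03×10⁶ = 9.58×10⁻¹⁵ W = 9.58 fW

9.58 fW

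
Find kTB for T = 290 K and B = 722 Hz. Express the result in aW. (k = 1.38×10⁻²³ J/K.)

2.89 aW

P_n = kTB = 1.38×10⁻²³ × 290 × 7.22×10² = 2.89×10⁻¹⁸ W = 2.89 aW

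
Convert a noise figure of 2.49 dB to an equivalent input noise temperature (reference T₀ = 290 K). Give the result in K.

225 K

F = 10^(2.49/10) = 1.77419
T_e = (F − 1)·T₀ = (1.77419 − 1) × 290 = 225 K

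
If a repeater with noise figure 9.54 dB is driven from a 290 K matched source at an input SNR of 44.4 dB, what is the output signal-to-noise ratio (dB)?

By definition F = SNR_in/SNR_out, so in dB: SNR_out = SNR_in − NF
SNR_out = 44.4 − 9.54 = 34.86 dB

34.86 dB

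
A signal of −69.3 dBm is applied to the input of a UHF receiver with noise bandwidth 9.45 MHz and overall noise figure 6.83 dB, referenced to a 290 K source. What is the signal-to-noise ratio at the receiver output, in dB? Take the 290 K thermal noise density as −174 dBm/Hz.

Noise floor: N = −174 + 10 log₁₀(B) + NF
10 log₁₀(9.45×10⁶) = 69.75 dB
N = −174 + 69.75 + 6.83 = −97.42 dBm
SNR = P_sig − N = −69.3 − (−97.42) = 28.12 dB → 28.1 dB

28.1 dB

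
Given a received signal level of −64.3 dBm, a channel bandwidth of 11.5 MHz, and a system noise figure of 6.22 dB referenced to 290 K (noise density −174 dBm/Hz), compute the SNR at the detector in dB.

Noise floor: N = −174 + 10 log₁₀(B) + NF
10 log₁₀(1.15×10⁷) = 70.61 dB
N = −174 + 70.61 + 6.22 = −97.17 dBm
SNR = P_sig − N = −64.3 − (−97.17) = 32.87 dB → 32.9 dB

32.9 dB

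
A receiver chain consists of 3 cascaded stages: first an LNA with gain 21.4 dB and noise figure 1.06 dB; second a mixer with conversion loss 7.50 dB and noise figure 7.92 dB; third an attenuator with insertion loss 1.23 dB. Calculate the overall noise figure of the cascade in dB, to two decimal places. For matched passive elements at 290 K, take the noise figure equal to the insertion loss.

Convert to linear (a loss of L dB is a gain of −L dB): F_i = 10^(NF_i/10), G_i = 10^(G_i,dB/10)
  Stage 1: F_1 = 10^(1.06/10) = 1.276, G_1 = 10^(21.4/10) = 138.0
  Stage 2: F_2 = 10^(7.92/10) = 6.194, G_2 = 10^(−7.50/10) = 0.1778
  Stage 3: F_3 = 10^(1.23/10) = 1.327, G_3 = 10^(−1.23/10) = 0.7534
Friis cascade:
  F = 1.276 + (6.194 − 1)/138.0 + (1.327 − 1)/24.55 = 1.327
NF = 10 log₁₀(1.327) = 1.23 dB

1.23 dB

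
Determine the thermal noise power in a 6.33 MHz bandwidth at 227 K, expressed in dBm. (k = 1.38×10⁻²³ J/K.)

P_n = kTB = 1.38×10⁻²³ × 227 × 6.33×10⁶ = 1.98×10⁻¹⁴ W
In dBm: 10 log₁₀(1.98×10⁻¹⁴ / 10⁻³) = −107.0 dBm

−107.0 dBm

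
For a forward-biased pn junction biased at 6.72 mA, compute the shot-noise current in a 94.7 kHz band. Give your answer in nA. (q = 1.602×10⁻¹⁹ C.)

I_n = √(2qI·B)
2qI·B = 2 × 1.602×10⁻¹⁹ × 6.72×10⁻³ × 9.47×10⁴ = 2.04×10⁻¹⁶ A²
I_n = √(2.04×10⁻¹⁶) = 1.43×10⁻⁸ A = 14.3 nA

14.3 nA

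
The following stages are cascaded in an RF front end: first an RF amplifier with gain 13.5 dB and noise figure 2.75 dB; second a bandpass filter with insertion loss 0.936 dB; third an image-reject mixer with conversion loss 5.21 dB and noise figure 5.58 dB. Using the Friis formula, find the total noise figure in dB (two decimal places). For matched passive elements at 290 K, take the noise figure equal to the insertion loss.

Convert to linear (a loss of L dB is a gain of −L dB): F_i = 10^(NF_i/10), G_i = 10^(G_i,dB/10)
  Stage 1: F_1 = 10^(2.75/10) = 1.884, G_1 = 10^(13.5/10) = 22.39
  Stage 2: F_2 = 10^(0.936/10) = 1.241, G_2 = 10^(−0.936/10) = 0.8061
  Stage 3: F_3 = 10^(5.58/10) = 3.614, G_3 = 10^(−5.21/10) = 0.3013
Friis cascade:
  F = 1.884 + (1.241 − 1)/22.39 + (3.614 − 1)/18.05 = 2.039
NF = 10 log₁₀(2.039) = 3.09 dB

3.09 dB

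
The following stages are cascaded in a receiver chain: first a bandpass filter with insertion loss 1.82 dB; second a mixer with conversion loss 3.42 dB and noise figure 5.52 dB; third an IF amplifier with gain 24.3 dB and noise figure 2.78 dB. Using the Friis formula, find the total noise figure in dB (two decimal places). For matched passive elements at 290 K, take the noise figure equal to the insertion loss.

9.25 dB

Convert to linear (a loss of L dB is a gain of −L dB): F_i = 10^(NF_i/10), G_i = 10^(G_i,dB/10)
  Stage 1: F_1 = 10^(1.82/10) = 1.521, G_1 = 10^(−1.82/10) = 0.6577
  Stage 2: F_2 = 10^(5.52/10) = 3.565, G_2 = 10^(−3.42/10) = 0.4550
  Stage 3: F_3 = 10^(2.78/10) = 1.897, G_3 = 10^(24.3/10) = 269.2
Friis cascade:
  F = 1.521 + (3.565 − 1)/0.6577 + (1.897 − 1)/0.2992 = 8.417
NF = 10 log₁₀(8.417) = 9.25 dB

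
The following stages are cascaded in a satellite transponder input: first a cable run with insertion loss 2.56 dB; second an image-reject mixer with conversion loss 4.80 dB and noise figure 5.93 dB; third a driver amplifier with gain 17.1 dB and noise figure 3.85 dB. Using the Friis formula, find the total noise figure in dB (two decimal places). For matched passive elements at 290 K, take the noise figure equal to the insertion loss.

11.71 dB

Convert to linear (a loss of L dB is a gain of −L dB): F_i = 10^(NF_i/10), G_i = 10^(G_i,dB/10)
  Stage 1: F_1 = 10^(2.56/10) = 1.803, G_1 = 10^(−2.56/10) = 0.5546
  Stage 2: F_2 = 10^(5.93/10) = 3.917, G_2 = 10^(−4.80/10) = 0.3311
  Stage 3: F_3 = 10^(3.85/10) = 2.427, G_3 = 10^(17.1/10) = 51.29
Friis cascade:
  F = 1.803 + (3.917 − 1)/0.5546 + (2.427 − 1)/0.1837 = 14.83
NF = 10 log₁₀(14.83) = 11.71 dB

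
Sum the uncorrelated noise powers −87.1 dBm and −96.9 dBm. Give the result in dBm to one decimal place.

Convert to linear, add, convert back:
P₁ = 1.95×10⁻¹² W, P₂ = 2.04×10⁻¹³ W
P_tot = 2.15×10⁻¹² W → 10 log₁₀(P_tot / 10⁻³) = −86.7 dBm

−86.7 dBm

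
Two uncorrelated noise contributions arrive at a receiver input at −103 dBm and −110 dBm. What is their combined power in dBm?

Convert to linear, add, convert back:
P₁ = 5.01×10⁻¹⁴ W, P₂ = 1.00×10⁻¹⁴ W
P_tot = 6.01×10⁻¹⁴ W → 10 log₁₀(P_tot / 10⁻³) = −102.2 dBm

−102.2 dBm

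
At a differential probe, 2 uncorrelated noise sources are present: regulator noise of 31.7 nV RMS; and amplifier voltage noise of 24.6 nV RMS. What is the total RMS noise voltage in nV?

Uncorrelated sources add in power (mean-square): V_tot = √(ΣV_i²)
V_tot = √[(3.17×10⁻⁸)² + (2.46×10⁻⁸)²] = 4.01×10⁻⁸ V = 40.1 nV

40.1 nV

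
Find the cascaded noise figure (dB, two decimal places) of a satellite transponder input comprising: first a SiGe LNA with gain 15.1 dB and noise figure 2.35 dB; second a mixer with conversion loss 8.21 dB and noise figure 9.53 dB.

Convert to linear (a loss of L dB is a gain of −L dB): F_i = 10^(NF_i/10), G_i = 10^(G_i,dB/10)
  Stage 1: F_1 = 10^(2.35/10) = 1.718, G_1 = 10^(15.1/10) = 32.36
  Stage 2: F_2 = 10^(9.53/10) = 8.974, G_2 = 10^(−8.21/10) = 0.1510
Friis cascade:
  F = 1.718 + (8.974 − 1)/32.36 = 1.964
NF = 10 log₁₀(1.964) = 2.93 dB

2.93 dB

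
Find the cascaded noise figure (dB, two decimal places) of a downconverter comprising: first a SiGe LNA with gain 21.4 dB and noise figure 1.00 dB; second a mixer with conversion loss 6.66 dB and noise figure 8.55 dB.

Convert to linear (a loss of L dB is a gain of −L dB): F_i = 10^(NF_i/10), G_i = 10^(G_i,dB/10)
  Stage 1: F_1 = 10^(1.00/10) = 1.259, G_1 = 10^(21.4/10) = 138.0
  Stage 2: F_2 = 10^(8.55/10) = 7.161, G_2 = 10^(−6.66/10) = 0.2158
Friis cascade:
  F = 1.259 + (7.161 − 1)/138.0 = 1.304
NF = 10 log₁₀(1.304) = 1.15 dB

1.15 dB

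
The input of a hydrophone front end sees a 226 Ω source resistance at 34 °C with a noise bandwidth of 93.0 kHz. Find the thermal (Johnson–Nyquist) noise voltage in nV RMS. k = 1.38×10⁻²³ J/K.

597 nV

T = 34 °C + 273.15 = 307.15 K
V_n = √(4kTRB)
4kTRB = 4 × 1.38×10⁻²³ × 307.15 × 2.26×10² × 9.30×10⁴ = 3.56×10⁻¹³ V²
V_n = √(3.56×10⁻¹³) = 5.97×10⁻⁷ V = 597 nV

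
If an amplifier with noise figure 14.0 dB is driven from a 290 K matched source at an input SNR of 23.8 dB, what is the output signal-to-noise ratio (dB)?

9.8 dB

By definition F = SNR_in/SNR_out, so in dB: SNR_out = SNR_in − NF
SNR_out = 23.8 − 14.0 = 9.8 dB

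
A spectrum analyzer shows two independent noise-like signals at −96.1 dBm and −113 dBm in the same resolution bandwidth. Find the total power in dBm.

Convert to linear, add, convert back:
P₁ = 2.45×10⁻¹³ W, P₂ = 5.01×10⁻¹⁵ W
P_tot = 2.50×10⁻¹³ W → 10 log₁₀(P_tot / 10⁻³) = −96.0 dBm

−96.0 dBm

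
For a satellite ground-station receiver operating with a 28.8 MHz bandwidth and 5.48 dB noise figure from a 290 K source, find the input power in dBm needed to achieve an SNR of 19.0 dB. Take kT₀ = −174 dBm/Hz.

−74.9 dBm

Sensitivity = −174 + 10 log₁₀(B) + NF + SNR_min
= −174 + 74.59 + 5.48 + 19.0
= −74.93 dBm → −74.9 dBm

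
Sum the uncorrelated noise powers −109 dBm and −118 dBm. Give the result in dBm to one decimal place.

−108.5 dBm

Convert to linear, add, convert back:
P₁ = 1.26×10⁻¹⁴ W, P₂ = 1.58×10⁻¹⁵ W
P_tot = 1.42×10⁻¹⁴ W → 10 log₁₀(P_tot / 10⁻³) = −108.5 dBm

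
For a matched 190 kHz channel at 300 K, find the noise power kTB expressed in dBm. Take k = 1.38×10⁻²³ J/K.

−121.0 dBm

P_n = kTB = 1.38×10⁻²³ × 300 × 1.90×10⁵ = 7.87×10⁻¹⁶ W
In dBm: 10 log₁₀(7.87×10⁻¹⁶ / 10⁻³) = −121.0 dBm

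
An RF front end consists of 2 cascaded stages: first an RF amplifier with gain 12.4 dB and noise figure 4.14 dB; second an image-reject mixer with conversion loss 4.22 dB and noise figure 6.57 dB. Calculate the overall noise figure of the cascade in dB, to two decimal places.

Convert to linear (a loss of L dB is a gain of −L dB): F_i = 10^(NF_i/10), G_i = 10^(G_i,dB/10)
  Stage 1: F_1 = 10^(4.14/10) = 2.594, G_1 = 10^(12.4/10) = 17.38
  Stage 2: F_2 = 10^(6.57/10) = 4.539, G_2 = 10^(−4.22/10) = 0.3784
Friis cascade:
  F = 2.594 + (4.539 − 1)/17.38 = 2.798
NF = 10 log₁₀(2.798) = 4.47 dB

4.47 dB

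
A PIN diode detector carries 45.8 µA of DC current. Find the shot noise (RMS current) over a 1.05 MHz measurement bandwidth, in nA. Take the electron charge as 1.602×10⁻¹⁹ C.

I_n = √(2qI·B)
2qI·B = 2 × 1.602×10⁻¹⁹ × 4.58×10⁻⁵ × 1.05×10⁶ = 1.54×10⁻¹⁷ A²
I_n = √(1.54×10⁻¹⁷) = 3.93×10⁻⁹ A = 3.93 nA

3.93 nA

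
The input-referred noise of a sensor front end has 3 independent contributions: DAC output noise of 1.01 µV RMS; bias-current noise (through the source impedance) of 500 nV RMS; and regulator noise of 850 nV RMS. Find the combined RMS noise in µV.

Uncorrelated sources add in power (mean-square): V_tot = √(ΣV_i²)
V_tot = √[(1.01×10⁻⁶)² + (5.00×10⁻⁷)² + (8.50×10⁻⁷)²] = 1.41×10⁻⁶ V = 1.41 µV

1.41 µV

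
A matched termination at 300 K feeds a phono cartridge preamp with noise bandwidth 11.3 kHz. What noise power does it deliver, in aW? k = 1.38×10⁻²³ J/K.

46.8 aW

P_n = kTB = 1.38×10⁻²³ × 300 × 1.13×10⁴ = 4.68×10⁻¹⁷ W = 46.8 aW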